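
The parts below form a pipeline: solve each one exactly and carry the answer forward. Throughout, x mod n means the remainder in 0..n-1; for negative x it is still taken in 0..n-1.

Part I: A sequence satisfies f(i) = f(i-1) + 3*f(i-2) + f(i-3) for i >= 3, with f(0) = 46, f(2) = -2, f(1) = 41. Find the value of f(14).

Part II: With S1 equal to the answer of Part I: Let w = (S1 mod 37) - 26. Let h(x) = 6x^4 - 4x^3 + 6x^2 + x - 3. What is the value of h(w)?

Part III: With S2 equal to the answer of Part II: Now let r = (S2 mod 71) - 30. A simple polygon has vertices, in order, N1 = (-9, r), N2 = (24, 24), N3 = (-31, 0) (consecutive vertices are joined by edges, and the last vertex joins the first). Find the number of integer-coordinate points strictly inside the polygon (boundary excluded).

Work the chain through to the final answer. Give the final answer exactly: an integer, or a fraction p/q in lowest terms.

Part I: f(3) = 1*(-2) + 3*(41) + 1*(46) = 167; iterating: f(3)=167, f(4)=202, f(5)=701, f(6)=1474, f(7)=3779, f(8)=8902, f(9)=21713, f(10)=52198, f(11)=126239, f(12)=304546, f(13)=735461, f(14)=1775338; answer 1775338
Part II: S1 = 1775338; w = -22; 6*(-22)^4 - 4*(-22)^3 + 6*(-22)^2 + 1*(-22)^1 - 3 = (1405536) + (42592) + (2904) + (-22) + (-3) = 1451007; answer 1451007
Part III: S2 = 1451007; r = 21; cross terms: (-9*24 - 24*21)=-720, (24*0 - -31*24)=744, (-31*21 - -9*0)=-651; twice the area = |-627| = 627; area = 627/2; boundary points = 3 + 1 + 1 = 5; strictly interior points = area - boundary/2 + 1 = 312; answer 312

312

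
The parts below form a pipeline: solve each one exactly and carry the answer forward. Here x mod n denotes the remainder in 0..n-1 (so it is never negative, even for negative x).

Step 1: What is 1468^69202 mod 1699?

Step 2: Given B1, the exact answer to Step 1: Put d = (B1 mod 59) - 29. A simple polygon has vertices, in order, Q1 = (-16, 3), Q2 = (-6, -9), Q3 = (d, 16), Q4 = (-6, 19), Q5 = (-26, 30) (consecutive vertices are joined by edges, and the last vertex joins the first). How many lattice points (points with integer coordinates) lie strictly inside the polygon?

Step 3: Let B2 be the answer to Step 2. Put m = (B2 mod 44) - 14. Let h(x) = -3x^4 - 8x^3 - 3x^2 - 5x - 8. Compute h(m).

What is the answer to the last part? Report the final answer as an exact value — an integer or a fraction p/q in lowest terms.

Step 1: squarings mod 1699: 1468^1=1468, 1468^2=692, 1468^4=1445, 1468^8=1653, 1468^16=417, 1468^32=591, 1468^64=986, 1468^128=368, 1468^256=1203, 1468^512=1360, 1468^1024=1088, 1468^2048=1240, 1468^4096=5, 1468^8192=25, 1468^16384=625, 1468^32768=1554, 1468^65536=637; 1468^69202 = 1468^2 * 1468^16 * 1468^64 * 1468^512 * 1468^1024 * 1468^2048 * 1468^65536 = 386 (mod 1699); answer 386
Step 2: B1 = 386; d = 3; cross terms: (-16*-9 - -6*3)=162, (-6*16 - 3*-9)=-69, (3*19 - -6*16)=153, (-6*30 - -26*19)=314, (-26*3 - -16*30)=402; twice the area = |962| = 962; area = 481; boundary points = 2 + 1 + 3 + 1 + 1 = 8; strictly interior points = area - boundary/2 + 1 = 478; answer 478
Step 3: B2 = 478; m = 24; -3*(24)^4 - 8*(24)^3 - 3*(24)^2 - 5*(24)^1 - 8 = (-995328) + (-110592) + (-1728) + (-120) + (-8) = -1107776; answer -1107776

-1107776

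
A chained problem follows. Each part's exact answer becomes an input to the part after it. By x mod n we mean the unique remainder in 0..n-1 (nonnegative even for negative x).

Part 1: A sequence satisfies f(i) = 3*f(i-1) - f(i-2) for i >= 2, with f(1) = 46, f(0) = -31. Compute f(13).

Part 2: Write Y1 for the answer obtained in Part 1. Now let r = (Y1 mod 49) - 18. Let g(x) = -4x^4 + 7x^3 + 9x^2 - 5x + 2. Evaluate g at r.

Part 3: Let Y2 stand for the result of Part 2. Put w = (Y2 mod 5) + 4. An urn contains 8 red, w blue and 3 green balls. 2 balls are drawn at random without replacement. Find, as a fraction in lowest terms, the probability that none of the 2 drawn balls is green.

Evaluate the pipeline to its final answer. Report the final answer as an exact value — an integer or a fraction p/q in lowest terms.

Part 1: f(2) = 3*(46) - 1*(-31) = 169; iterating: f(2)=169, f(3)=461, f(4)=1214, f(5)=3181, f(6)=8329, f(7)=21806, f(8)=57089, f(9)=149461, f(10)=391294, f(11)=1024421, f(12)=2681969, f(13)=7021486; answer 7021486
Part 2: Y1 = 7021486; r = 13; -4*(13)^4 + 7*(13)^3 + 9*(13)^2 - 5*(13)^1 + 2 = (-114244) + (15379) + (1521) + (-65) + (2) = -97407; answer -97407
Part 3: Y2 = -97407; w = 7; total draws C(18,2) = 153; favorable C(15,2) = 105; P = 35/51; answer 35/51

35/51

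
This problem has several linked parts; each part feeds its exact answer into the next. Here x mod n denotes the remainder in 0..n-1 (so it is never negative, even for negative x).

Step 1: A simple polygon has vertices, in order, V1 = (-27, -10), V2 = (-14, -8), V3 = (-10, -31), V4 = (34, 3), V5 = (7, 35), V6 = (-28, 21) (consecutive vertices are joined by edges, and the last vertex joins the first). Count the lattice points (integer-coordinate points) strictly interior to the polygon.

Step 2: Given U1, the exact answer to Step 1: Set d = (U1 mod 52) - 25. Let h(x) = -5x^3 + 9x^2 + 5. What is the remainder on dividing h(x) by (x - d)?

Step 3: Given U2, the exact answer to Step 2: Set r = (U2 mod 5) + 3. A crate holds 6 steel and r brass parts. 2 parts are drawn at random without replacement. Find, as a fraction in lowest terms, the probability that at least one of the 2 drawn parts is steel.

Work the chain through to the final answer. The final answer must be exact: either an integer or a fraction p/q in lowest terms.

Step 1: cross terms: (-27*-8 - -14*-10)=76, (-14*-31 - -10*-8)=354, (-10*3 - 34*-31)=1024, (34*35 - 7*3)=1169, (7*21 - -28*35)=1127, (-28*-10 - -27*21)=847; twice the area = |4597| = 4597; area = 4597/2; boundary points = 1 + 1 + 2 + 1 + 7 + 1 = 13; strictly interior points = area - boundary/2 + 1 = 2293; answer 2293
Step 2: U1 = 2293; d = -20; remainder = value at the root: -5*(-20)^3 + 9*(-20)^2 + 5 = (40000) + (3600) + (5) = 43605; answer 43605
Step 3: U2 = 43605; r = 3; total draws C(9,2) = 36; complement C(3,2) = 3; favorable 36 - 3 = 33; P = 11/12; answer 11/12

11/12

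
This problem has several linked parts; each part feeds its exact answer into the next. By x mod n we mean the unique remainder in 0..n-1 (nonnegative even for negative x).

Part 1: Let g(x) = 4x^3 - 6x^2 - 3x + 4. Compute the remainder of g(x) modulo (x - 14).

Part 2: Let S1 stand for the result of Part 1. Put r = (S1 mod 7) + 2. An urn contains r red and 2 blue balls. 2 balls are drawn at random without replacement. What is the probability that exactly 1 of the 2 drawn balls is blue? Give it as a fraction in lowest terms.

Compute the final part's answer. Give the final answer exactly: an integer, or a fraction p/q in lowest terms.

3/7

Part 1: remainder = value at the root: 4*(14)^3 - 6*(14)^2 - 3*(14)^1 + 4 = (10976) + (-1176) + (-42) + (4) = 9762; answer 9762
Part 2: S1 = 9762; r = 6; total draws C(8,2) = 28; favorable C(2,1)*C(6,1) = 12; P = 3/7; answer 3/7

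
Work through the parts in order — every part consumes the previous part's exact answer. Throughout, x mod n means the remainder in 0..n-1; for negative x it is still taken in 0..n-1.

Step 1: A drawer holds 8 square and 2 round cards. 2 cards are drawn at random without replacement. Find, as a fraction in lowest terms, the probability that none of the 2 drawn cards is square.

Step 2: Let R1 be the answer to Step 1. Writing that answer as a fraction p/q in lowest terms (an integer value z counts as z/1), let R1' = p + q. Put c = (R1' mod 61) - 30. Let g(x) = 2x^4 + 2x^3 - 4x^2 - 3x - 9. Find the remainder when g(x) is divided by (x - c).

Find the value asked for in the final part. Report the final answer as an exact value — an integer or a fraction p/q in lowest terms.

138183

Step 1: total draws C(10,2) = 45; favorable C(2,2) = 1; P = 1/45; answer 1/45
Step 2: R1 = 1/45; threaded value p + q = 46; c = 16; remainder = value at the root: 2*(16)^4 + 2*(16)^3 - 4*(16)^2 - 3*(16)^1 - 9 = (131072) + (8192) + (-1024) + (-48) + (-9) = 138183; answer 138183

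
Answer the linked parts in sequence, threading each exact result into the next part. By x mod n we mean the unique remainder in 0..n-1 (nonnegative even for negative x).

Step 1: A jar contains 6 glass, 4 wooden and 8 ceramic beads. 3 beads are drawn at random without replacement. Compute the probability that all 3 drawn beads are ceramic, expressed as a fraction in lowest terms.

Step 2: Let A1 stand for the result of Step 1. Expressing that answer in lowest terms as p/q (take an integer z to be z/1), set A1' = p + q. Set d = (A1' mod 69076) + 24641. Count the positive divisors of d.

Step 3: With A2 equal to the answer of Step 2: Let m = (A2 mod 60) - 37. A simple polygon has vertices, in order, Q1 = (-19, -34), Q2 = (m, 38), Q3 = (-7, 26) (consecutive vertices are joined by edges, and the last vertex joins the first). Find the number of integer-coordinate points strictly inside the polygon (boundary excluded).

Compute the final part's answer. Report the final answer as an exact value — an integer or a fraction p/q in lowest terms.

Step 1: total draws C(18,3) = 816; favorable C(8,3) = 56; P = 7/102; answer 7/102
Step 2: A1 = 7/102; threaded value p + q = 109; d = 24750; 24750 = 2 * 3^2 * 5^3 * 11; number of divisors = (1+1) * (2+1) * (3+1) * (1+1) = 48; answer 48
Step 3: A2 = 48; m = 11; cross terms: (-19*38 - 11*-34)=-348, (11*26 - -7*38)=552, (-7*-34 - -19*26)=732; twice the area = |936| = 936; area = 468; boundary points = 6 + 6 + 12 = 24; strictly interior points = area - boundary/2 + 1 = 457; answer 457

457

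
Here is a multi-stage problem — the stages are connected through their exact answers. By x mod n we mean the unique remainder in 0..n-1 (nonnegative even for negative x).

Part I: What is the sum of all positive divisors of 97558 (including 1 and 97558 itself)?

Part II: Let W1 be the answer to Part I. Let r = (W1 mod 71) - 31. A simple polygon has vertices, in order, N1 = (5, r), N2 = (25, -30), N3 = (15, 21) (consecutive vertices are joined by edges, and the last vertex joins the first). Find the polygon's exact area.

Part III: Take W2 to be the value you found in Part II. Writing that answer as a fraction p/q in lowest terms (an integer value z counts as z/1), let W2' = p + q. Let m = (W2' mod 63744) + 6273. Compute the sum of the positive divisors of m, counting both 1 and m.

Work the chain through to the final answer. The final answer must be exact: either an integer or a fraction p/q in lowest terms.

Part I: 97558 = 2 * 48779; sigma = (1 + 2) * (1 + 48779) = 3 * 48780 = 146340; answer 146340
Part II: W1 = 146340; r = -22; cross terms: (5*-30 - 25*-22)=400, (25*21 - 15*-30)=975, (15*-22 - 5*21)=-435; twice the area = |940| = 940; area = 470; answer 470
Part III: W2 = 470; threaded value p + q = 471; m = 6744; 6744 = 2^3 * 3 * 281; sigma = (1 + 2 + 4 + 8) * (1 + 3) * (1 + 281) = 15 * 4 * 282 = 16920; answer 16920

16920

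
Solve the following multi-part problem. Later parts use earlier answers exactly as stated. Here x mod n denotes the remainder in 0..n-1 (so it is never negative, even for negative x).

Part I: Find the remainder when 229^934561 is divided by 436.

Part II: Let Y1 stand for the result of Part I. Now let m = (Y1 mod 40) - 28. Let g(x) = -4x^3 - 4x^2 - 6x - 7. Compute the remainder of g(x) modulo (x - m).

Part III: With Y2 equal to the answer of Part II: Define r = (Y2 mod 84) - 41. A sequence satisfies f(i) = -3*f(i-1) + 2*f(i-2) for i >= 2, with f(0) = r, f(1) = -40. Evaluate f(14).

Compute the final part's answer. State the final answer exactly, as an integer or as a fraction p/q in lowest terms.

642145764

Part I: squarings mod 436: 229^1=229, 229^2=121, 229^4=253, 229^8=353, 229^16=349, 229^32=157, 229^64=233, 229^128=225, 229^256=49, 229^512=221, 229^1024=9, 229^2048=81, 229^4096=21, 229^8192=5, 229^16384=25, 229^32768=189, 229^65536=405, 229^131072=89, 229^262144=73, 229^524288=97; 229^934561 = 229^1 * 229^32 * 229^128 * 229^512 * 229^16384 * 229^131072 * 229^262144 * 229^524288 = 277 (mod 436); answer 277
Part II: Y1 = 277; m = 9; remainder = value at the root: -4*(9)^3 - 4*(9)^2 - 6*(9)^1 - 7 = (-2916) + (-324) + (-54) + (-7) = -3301; answer -3301
Part III: Y2 = -3301; r = 18; f(2) = -3*(-40) + 2*(18) = 156; iterating: f(2)=156, f(3)=-548, f(4)=1956, f(5)=-6964, f(6)=24804, f(7)=-88340, f(8)=314628, f(9)=-1120564, f(10)=3990948, f(11)=-14213972, f(12)=50623812, f(13)=-180299380, f(14)=642145764; answer 642145764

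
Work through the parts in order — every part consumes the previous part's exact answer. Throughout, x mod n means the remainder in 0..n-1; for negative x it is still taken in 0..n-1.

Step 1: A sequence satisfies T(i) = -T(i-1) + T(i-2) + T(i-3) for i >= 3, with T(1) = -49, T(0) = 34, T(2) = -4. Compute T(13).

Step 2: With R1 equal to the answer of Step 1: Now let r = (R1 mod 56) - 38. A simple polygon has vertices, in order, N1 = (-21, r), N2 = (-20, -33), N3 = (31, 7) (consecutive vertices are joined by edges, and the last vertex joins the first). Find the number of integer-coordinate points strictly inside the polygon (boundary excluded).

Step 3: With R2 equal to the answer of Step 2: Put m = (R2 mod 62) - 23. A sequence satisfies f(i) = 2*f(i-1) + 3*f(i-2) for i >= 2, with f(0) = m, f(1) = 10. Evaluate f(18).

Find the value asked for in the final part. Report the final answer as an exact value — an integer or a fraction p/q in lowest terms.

3389929295

Step 1: T(3) = -1*(-4) + 1*(-49) + 1*(34) = -11; iterating: T(3)=-11, T(4)=-42, T(5)=27, T(6)=-80, T(7)=65, T(8)=-118, T(9)=103, T(10)=-156, T(11)=141, T(12)=-194, T(13)=179; answer 179
Step 2: R1 = 179; r = -27; cross terms: (-21*-33 - -20*-27)=153, (-20*7 - 31*-33)=883, (31*-27 - -21*7)=-690; twice the area = |346| = 346; area = 173; boundary points = 1 + 1 + 2 = 4; strictly interior points = area - boundary/2 + 1 = 172; answer 172
Step 3: R2 = 172; m = 25; f(2) = 2*(10) + 3*(25) = 95; iterating: f(2)=95, f(3)=220, f(4)=725, f(5)=2110, f(6)=6395, f(7)=19120, f(8)=57425, f(9)=172210, f(10)=516695, f(11)=1550020, f(12)=4650125, f(13)=13950310, f(14)=41850995, f(15)=125552920, f(16)=376658825, f(17)=1129976410, f(18)=3389929295; answer 3389929295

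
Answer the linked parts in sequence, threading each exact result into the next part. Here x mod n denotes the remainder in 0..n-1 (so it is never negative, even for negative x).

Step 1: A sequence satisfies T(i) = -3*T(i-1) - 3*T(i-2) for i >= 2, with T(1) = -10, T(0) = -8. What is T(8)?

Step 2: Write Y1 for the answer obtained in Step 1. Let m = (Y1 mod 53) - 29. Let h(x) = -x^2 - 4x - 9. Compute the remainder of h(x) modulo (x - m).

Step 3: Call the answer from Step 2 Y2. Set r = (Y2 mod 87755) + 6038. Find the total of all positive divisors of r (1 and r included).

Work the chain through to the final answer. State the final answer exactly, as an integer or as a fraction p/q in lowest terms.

Step 1: T(2) = -3*(-10) - 3*(-8) = 54; iterating: T(2)=54, T(3)=-132, T(4)=234, T(5)=-306, T(6)=216, T(7)=270, T(8)=-1458; answer -1458
Step 2: Y1 = -1458; m = -3; remainder = value at the root: -1*(-3)^2 - 4*(-3)^1 - 9 = (-9) + (12) + (-9) = -6; answer -6
Step 3: Y2 = -6; r = 93787; 93787 is prime, so its only divisors are 1 and 93787; sigma = 1 + 93787 = 93788; answer 93788

93788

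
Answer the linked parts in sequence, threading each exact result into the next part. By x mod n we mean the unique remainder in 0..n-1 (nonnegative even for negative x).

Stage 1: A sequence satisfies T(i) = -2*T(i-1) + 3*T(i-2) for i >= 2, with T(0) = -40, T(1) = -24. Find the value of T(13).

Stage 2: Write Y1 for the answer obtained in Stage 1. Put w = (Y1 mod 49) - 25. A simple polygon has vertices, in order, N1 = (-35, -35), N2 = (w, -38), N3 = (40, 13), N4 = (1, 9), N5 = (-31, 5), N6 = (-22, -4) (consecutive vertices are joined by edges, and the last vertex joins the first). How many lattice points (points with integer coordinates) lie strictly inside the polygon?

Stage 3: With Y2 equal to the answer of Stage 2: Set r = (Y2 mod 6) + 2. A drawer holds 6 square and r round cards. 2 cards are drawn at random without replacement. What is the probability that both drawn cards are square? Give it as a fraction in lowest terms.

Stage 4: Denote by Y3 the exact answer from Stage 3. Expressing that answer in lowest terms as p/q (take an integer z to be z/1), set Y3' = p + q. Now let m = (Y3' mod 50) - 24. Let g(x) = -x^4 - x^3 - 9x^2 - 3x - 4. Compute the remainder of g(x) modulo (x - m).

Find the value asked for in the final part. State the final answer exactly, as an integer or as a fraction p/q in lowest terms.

Stage 1: T(2) = -2*(-24) + 3*(-40) = -72; iterating: T(2)=-72, T(3)=72, T(4)=-360, T(5)=936, T(6)=-2952, T(7)=8712, T(8)=-26280, T(9)=78696, T(10)=-236232, T(11)=708552, T(12)=-2125800, T(13)=6377256; answer 6377256
Stage 2: Y1 = 6377256; w = -21; cross terms: (-35*-38 - -21*-35)=595, (-21*13 - 40*-38)=1247, (40*9 - 1*13)=347, (1*5 - -31*9)=284, (-31*-4 - -22*5)=234, (-22*-35 - -35*-4)=630; twice the area = |3337| = 3337; area = 3337/2; boundary points = 1 + 1 + 1 + 4 + 9 + 1 = 17; strictly interior points = area - boundary/2 + 1 = 1661; answer 1661
Stage 3: Y2 = 1661; r = 7; total draws C(13,2) = 78; favorable C(6,2) = 15; P = 5/26; answer 5/26
Stage 4: Y3 = 5/26; threaded value p + q = 31; m = 7; remainder = value at the root: -1*(7)^4 - 1*(7)^3 - 9*(7)^2 - 3*(7)^1 - 4 = (-2401) + (-343) + (-441) + (-21) + (-4) = -3210; answer -3210

-3210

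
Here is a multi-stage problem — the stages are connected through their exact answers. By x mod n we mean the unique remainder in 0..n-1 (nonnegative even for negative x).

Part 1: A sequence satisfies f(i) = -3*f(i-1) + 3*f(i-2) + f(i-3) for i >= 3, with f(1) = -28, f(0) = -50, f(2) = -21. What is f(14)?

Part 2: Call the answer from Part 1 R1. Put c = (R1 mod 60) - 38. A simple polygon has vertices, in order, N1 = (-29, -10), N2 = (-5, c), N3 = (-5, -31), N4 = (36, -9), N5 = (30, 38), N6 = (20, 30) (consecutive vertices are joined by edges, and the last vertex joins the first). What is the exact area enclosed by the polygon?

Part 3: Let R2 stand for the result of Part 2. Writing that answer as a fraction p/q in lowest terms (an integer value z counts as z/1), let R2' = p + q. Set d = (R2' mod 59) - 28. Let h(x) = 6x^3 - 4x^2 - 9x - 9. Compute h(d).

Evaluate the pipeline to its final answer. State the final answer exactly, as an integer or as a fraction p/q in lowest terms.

-8380

Part 1: f(3) = -3*(-21) + 3*(-28) + 1*(-50) = -71; iterating: f(3)=-71, f(4)=122, f(5)=-600, f(6)=2095, f(7)=-7963, f(8)=29574, f(9)=-110516, f(10)=412307, f(11)=-1538895, f(12)=5743090, f(13)=-21433648, f(14)=79991319; answer 79991319
Part 2: R1 = 79991319; c = 1; cross terms: (-29*1 - -5*-10)=-79, (-5*-31 - -5*1)=160, (-5*-9 - 36*-31)=1161, (36*38 - 30*-9)=1638, (30*30 - 20*38)=140, (20*-10 - -29*30)=670; twice the area = |3690| = 3690; area = 1845; answer 1845
Part 3: R2 = 1845; threaded value p + q = 1846; d = -11; 6*(-11)^3 - 4*(-11)^2 - 9*(-11)^1 - 9 = (-7986) + (-484) + (99) + (-9) = -8380; answer -8380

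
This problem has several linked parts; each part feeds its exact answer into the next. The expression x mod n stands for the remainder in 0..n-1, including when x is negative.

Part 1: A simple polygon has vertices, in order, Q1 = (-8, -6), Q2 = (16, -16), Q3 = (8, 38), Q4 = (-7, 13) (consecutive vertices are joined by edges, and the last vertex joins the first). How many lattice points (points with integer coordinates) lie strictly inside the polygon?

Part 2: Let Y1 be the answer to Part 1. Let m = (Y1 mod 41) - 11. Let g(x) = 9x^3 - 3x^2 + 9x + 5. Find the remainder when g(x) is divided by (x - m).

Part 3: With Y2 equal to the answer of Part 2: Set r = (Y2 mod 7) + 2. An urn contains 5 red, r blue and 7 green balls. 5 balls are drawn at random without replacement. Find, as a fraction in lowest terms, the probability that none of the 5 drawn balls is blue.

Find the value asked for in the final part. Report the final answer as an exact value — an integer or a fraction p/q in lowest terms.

Part 1: cross terms: (-8*-16 - 16*-6)=224, (16*38 - 8*-16)=736, (8*13 - -7*38)=370, (-7*-6 - -8*13)=146; twice the area = |1476| = 1476; area = 738; boundary points = 2 + 2 + 5 + 1 = 10; strictly interior points = area - boundary/2 + 1 = 734; answer 734
Part 2: Y1 = 734; m = 26; remainder = value at the root: 9*(26)^3 - 3*(26)^2 + 9*(26)^1 + 5 = (158184) + (-2028) + (234) + (5) = 156395; answer 156395
Part 3: Y2 = 156395; r = 3; total draws C(15,5) = 3003; favorable C(12,5) = 792; P = 24/91; answer 24/91

24/91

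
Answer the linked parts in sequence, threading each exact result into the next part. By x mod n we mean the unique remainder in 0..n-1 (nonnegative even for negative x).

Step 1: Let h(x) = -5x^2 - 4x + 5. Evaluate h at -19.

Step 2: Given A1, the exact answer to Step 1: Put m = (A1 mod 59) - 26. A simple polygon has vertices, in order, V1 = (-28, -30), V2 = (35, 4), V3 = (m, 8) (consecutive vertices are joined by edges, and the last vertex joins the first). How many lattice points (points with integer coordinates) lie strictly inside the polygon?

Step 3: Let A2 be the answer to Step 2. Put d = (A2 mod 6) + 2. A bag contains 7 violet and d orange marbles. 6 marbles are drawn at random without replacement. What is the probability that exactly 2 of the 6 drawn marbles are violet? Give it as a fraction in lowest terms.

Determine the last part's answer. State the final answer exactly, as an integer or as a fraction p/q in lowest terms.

Step 1: -5*(-19)^2 - 4*(-19)^1 + 5 = (-1805) + (76) + (5) = -1724; answer -1724
Step 2: A1 = -1724; m = 20; cross terms: (-28*4 - 35*-30)=938, (35*8 - 20*4)=200, (20*-30 - -28*8)=-376; twice the area = |762| = 762; area = 381; boundary points = 1 + 1 + 2 = 4; strictly interior points = area - boundary/2 + 1 = 380; answer 380
Step 3: A2 = 380; d = 4; total draws C(11,6) = 462; favorable C(7,2)*C(4,4) = 21; P = 1/22; answer 1/22

1/22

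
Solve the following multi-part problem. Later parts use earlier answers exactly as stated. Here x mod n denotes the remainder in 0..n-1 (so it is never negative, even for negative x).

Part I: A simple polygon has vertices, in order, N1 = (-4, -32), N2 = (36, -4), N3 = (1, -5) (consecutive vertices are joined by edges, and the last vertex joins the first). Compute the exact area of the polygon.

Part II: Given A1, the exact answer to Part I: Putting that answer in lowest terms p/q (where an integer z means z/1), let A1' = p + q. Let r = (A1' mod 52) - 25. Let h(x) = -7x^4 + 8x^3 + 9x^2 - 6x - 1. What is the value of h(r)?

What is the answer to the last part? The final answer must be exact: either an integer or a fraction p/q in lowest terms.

-1720489

Part I: cross terms: (-4*-4 - 36*-32)=1168, (36*-5 - 1*-4)=-176, (1*-32 - -4*-5)=-52; twice the area = |940| = 940; area = 470; answer 470
Part II: A1 = 470; threaded value p + q = 471; r = -22; -7*(-22)^4 + 8*(-22)^3 + 9*(-22)^2 - 6*(-22)^1 - 1 = (-1639792) + (-85184) + (4356) + (132) + (-1) = -1720489; answer -1720489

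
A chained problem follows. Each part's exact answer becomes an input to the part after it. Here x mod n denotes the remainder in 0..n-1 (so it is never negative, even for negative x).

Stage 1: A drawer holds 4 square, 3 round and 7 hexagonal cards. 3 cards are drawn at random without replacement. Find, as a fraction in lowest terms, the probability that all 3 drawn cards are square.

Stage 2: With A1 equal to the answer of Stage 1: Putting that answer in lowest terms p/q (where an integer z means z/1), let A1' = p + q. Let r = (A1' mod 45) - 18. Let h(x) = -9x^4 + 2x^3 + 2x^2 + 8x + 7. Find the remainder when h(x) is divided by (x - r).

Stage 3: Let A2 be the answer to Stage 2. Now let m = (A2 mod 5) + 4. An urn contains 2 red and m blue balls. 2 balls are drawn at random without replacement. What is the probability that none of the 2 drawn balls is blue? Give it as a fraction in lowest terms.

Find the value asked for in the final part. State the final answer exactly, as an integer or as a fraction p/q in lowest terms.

Stage 1: total draws C(14,3) = 364; favorable C(4,3) = 4; P = 1/91; answer 1/91
Stage 2: A1 = 1/91; threaded value p + q = 92; r = -16; remainder = value at the root: -9*(-16)^4 + 2*(-16)^3 + 2*(-16)^2 + 8*(-16)^1 + 7 = (-589824) + (-8192) + (512) + (-128) + (7) = -597625; answer -597625
Stage 3: A2 = -597625; m = 4; total draws C(6,2) = 15; favorable C(2,2) = 1; P = 1/15; answer 1/15

1/15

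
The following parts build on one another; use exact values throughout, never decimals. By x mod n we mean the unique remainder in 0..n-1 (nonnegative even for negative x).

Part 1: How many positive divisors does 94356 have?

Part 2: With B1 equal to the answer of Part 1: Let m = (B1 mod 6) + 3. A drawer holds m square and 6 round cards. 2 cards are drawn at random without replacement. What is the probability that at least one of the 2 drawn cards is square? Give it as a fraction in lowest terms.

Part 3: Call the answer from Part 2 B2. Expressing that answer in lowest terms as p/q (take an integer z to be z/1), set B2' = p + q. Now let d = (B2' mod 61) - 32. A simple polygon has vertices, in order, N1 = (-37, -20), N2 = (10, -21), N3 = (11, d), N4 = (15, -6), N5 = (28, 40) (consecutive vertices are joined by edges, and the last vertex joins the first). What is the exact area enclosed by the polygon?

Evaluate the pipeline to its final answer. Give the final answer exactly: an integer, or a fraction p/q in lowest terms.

2895/2

Part 1: 94356 = 2^2 * 3^2 * 2621; number of divisors = (2+1) * (2+1) * (1+1) = 18; answer 18
Part 2: B1 = 18; m = 3; total draws C(9,2) = 36; complement C(6,2) = 15; favorable 36 - 15 = 21; P = 7/12; answer 7/12
Part 3: B2 = 7/12; threaded value p + q = 19; d = -13; cross terms: (-37*-21 - 10*-20)=977, (10*-13 - 11*-21)=101, (11*-6 - 15*-13)=129, (15*40 - 28*-6)=768, (28*-20 - -37*40)=920; twice the area = |2895| = 2895; area = 2895/2; answer 2895/2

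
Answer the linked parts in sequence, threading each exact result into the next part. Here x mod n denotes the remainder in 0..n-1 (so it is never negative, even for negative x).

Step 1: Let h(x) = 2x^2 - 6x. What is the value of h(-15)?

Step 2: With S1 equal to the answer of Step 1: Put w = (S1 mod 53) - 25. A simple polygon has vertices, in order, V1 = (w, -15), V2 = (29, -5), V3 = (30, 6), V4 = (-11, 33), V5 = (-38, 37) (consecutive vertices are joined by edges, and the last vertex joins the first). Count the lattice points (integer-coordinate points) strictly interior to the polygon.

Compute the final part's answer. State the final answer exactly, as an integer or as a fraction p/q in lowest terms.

1929

Step 1: 2*(-15)^2 - 6*(-15)^1 = (450) + (90) = 540; answer 540
Step 2: S1 = 540; w = -15; cross terms: (-15*-5 - 29*-15)=510, (29*6 - 30*-5)=324, (30*33 - -11*6)=1056, (-11*37 - -38*33)=847, (-38*-15 - -15*37)=1125; twice the area = |3862| = 3862; area = 1931; boundary points = 2 + 1 + 1 + 1 + 1 = 6; strictly interior points = area - boundary/2 + 1 = 1929; answer 1929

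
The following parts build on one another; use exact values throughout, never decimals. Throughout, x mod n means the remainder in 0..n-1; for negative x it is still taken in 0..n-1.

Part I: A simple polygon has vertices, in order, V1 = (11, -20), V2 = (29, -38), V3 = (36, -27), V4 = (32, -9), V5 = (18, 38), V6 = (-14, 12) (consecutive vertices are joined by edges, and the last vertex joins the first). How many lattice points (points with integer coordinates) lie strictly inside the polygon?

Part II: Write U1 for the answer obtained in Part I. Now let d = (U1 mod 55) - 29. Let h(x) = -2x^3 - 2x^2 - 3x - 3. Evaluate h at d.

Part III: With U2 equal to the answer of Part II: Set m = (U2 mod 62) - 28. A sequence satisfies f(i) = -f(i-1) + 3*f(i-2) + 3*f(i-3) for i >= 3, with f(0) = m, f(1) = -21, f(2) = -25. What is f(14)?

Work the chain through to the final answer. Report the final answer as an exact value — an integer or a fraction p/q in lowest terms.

-2209

Part I: cross terms: (11*-38 - 29*-20)=162, (29*-27 - 36*-38)=585, (36*-9 - 32*-27)=540, (32*38 - 18*-9)=1378, (18*12 - -14*38)=748, (-14*-20 - 11*12)=148; twice the area = |3561| = 3561; area = 3561/2; boundary points = 18 + 1 + 2 + 1 + 2 + 1 = 25; strictly interior points = area - boundary/2 + 1 = 1769; answer 1769
Part II: U1 = 1769; d = -20; -2*(-20)^3 - 2*(-20)^2 - 3*(-20)^1 - 3 = (16000) + (-800) + (60) + (-3) = 15257; answer 15257
Part III: U2 = 15257; m = -23; f(3) = -1*(-25) + 3*(-21) + 3*(-23) = -107; iterating: f(3)=-107, f(4)=-31, f(5)=-365, f(6)=-49, f(7)=-1139, f(8)=-103, f(9)=-3461, f(10)=-265, f(11)=-10427, f(12)=-751, f(13)=-31325, f(14)=-2209; answer -2209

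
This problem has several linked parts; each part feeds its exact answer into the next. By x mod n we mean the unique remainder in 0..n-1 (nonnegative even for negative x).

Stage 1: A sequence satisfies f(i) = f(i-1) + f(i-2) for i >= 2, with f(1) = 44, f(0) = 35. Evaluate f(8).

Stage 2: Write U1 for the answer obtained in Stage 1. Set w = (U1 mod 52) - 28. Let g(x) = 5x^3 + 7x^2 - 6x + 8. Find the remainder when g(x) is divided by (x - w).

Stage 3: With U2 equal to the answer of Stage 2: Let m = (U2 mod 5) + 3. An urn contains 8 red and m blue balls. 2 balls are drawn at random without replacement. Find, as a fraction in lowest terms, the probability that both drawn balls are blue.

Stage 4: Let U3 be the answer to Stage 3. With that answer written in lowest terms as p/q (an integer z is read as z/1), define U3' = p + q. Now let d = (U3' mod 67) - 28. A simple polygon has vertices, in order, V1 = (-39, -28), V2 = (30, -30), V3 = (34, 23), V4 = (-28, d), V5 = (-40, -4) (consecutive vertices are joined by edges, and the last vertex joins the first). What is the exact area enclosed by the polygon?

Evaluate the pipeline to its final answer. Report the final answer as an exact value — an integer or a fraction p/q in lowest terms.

Stage 1: f(2) = 1*(44) + 1*(35) = 79; iterating: f(2)=79, f(3)=123, f(4)=202, f(5)=325, f(6)=527, f(7)=852, f(8)=1379; answer 1379
Stage 2: U1 = 1379; w = -1; remainder = value at the root: 5*(-1)^3 + 7*(-1)^2 - 6*(-1)^1 + 8 = (-5) + (7) + (6) + (8) = 16; answer 16
Stage 3: U2 = 16; m = 4; total draws C(12,2) = 66; favorable C(4,2) = 6; P = 1/11; answer 1/11
Stage 4: U3 = 1/11; threaded value p + q = 12; d = -16; cross terms: (-39*-30 - 30*-28)=2010, (30*23 - 34*-30)=1710, (34*-16 - -28*23)=100, (-28*-4 - -40*-16)=-528, (-40*-28 - -39*-4)=964; twice the area = |4256| = 4256; area = 2128; answer 2128

2128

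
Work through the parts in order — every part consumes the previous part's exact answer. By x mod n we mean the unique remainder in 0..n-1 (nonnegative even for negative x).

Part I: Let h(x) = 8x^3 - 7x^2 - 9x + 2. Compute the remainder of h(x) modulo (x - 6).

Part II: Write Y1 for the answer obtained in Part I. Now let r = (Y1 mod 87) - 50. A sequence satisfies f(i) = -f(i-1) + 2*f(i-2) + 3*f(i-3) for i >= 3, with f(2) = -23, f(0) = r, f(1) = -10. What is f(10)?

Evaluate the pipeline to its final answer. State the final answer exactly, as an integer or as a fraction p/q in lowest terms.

Part I: remainder = value at the root: 8*(6)^3 - 7*(6)^2 - 9*(6)^1 + 2 = (1728) + (-252) + (-54) + (2) = 1424; answer 1424
Part II: Y1 = 1424; r = -18; f(3) = -1*(-23) + 2*(-10) + 3*(-18) = -51; iterating: f(3)=-51, f(4)=-25, f(5)=-146, f(6)=-57, f(7)=-310, f(8)=-242, f(9)=-549, f(10)=-865; answer -865

-865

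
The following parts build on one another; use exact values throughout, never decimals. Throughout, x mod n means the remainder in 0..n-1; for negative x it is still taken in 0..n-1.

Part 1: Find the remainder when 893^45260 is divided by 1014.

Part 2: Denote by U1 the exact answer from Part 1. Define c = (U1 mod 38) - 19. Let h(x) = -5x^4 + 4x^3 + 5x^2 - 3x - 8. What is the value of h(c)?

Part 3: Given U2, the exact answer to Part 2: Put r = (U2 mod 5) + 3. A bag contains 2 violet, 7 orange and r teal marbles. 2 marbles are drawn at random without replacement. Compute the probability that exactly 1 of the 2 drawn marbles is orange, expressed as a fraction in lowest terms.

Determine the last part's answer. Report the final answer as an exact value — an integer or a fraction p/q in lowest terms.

Part 1: squarings mod 1014: 893^1=893, 893^2=445, 893^4=295, 893^8=835, 893^16=607, 893^32=367, 893^64=841, 893^128=523, 893^256=763, 893^512=133, 893^1024=451, 893^2048=601, 893^4096=217, 893^8192=445, 893^16384=295, 893^32768=835; 893^45260 = 893^4 * 893^8 * 893^64 * 893^128 * 893^4096 * 893^8192 * 893^32768 = 601 (mod 1014); answer 601
Part 2: U1 = 601; c = 12; -5*(12)^4 + 4*(12)^3 + 5*(12)^2 - 3*(12)^1 - 8 = (-103680) + (6912) + (720) + (-36) + (-8) = -96092; answer -96092
Part 3: U2 = -96092; r = 6; total draws C(15,2) = 105; favorable C(7,1)*C(8,1) = 56; P = 8/15; answer 8/15

8/15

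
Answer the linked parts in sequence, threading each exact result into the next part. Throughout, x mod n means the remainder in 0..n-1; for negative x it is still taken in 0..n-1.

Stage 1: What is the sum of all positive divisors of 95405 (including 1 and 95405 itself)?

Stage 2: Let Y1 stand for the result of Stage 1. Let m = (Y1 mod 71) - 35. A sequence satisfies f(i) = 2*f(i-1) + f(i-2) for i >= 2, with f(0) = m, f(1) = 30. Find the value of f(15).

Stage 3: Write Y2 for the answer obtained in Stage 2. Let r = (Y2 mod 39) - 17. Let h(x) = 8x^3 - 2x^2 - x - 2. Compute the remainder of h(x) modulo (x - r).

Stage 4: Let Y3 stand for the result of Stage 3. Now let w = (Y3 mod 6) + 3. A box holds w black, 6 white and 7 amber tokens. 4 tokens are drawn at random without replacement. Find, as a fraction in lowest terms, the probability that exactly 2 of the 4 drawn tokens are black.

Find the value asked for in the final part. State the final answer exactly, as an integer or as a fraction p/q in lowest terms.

546/1615

Stage 1: 95405 = 5 * 19081; sigma = (1 + 5) * (1 + 19081) = 6 * 19082 = 114492; answer 114492
Stage 2: Y1 = 114492; m = 5; f(2) = 2*(30) + 1*(5) = 65; iterating: f(2)=65, f(3)=160, f(4)=385, f(5)=930, f(6)=2245, f(7)=5420, f(8)=13085, f(9)=31590, f(10)=76265, f(11)=184120, f(12)=444505, f(13)=1073130, f(14)=2590765, f(15)=6254660; answer 6254660
Stage 3: Y2 = 6254660; r = 18; remainder = value at the root: 8*(18)^3 - 2*(18)^2 - 1*(18)^1 - 2 = (46656) + (-648) + (-18) + (-2) = 45988; answer 45988
Stage 4: Y3 = 45988; w = 7; total draws C(20,4) = 4845; favorable C(7,2)*C(13,2) = 1638; P = 546/1615; answer 546/1615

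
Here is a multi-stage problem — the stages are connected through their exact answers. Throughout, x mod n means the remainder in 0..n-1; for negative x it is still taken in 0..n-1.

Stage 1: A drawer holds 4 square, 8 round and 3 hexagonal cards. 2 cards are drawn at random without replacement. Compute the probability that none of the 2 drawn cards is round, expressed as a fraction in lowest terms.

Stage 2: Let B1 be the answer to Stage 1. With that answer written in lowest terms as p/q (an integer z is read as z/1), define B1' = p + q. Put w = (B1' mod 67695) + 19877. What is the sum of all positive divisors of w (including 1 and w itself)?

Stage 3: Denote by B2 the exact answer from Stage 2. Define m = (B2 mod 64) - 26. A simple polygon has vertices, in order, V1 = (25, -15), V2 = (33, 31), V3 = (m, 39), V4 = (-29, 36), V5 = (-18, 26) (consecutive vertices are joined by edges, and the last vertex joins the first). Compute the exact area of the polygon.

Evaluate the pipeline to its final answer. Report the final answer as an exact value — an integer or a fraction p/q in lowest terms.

1676

Stage 1: total draws C(15,2) = 105; favorable C(7,2) = 21; P = 1/5; answer 1/5
Stage 2: B1 = 1/5; threaded value p + q = 6; w = 19883; 19883 = 59 * 337; sigma = (1 + 59) * (1 + 337) = 60 * 338 = 20280; answer 20280
Stage 3: B2 = 20280; m = 30; cross terms: (25*31 - 33*-15)=1270, (33*39 - 30*31)=357, (30*36 - -29*39)=2211, (-29*26 - -18*36)=-106, (-18*-15 - 25*26)=-380; twice the area = |3352| = 3352; area = 1676; answer 1676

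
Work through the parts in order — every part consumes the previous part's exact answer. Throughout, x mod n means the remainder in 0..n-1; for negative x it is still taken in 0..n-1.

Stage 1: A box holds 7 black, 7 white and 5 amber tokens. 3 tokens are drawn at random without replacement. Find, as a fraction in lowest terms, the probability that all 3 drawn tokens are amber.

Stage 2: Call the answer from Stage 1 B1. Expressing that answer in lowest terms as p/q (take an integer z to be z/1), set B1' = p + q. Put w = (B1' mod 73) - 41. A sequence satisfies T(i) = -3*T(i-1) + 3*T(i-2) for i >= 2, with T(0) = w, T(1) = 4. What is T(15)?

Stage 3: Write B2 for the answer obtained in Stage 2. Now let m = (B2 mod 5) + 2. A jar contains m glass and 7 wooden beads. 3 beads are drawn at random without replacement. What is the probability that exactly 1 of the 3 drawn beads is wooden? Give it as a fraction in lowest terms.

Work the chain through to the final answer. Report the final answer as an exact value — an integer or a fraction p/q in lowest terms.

14/55

Stage 1: total draws C(19,3) = 969; favorable C(5,3) = 10; P = 10/969; answer 10/969
Stage 2: B1 = 10/969; threaded value p + q = 979; w = -11; T(2) = -3*(4) + 3*(-11) = -45; iterating: T(2)=-45, T(3)=147, T(4)=-576, T(5)=2169, T(6)=-8235, T(7)=31212, T(8)=-118341, T(9)=448659, T(10)=-1701000, T(11)=6448977, T(12)=-24449931, T(13)=92696724, T(14)=-351439965, T(15)=1332410067; answer 1332410067
Stage 3: B2 = 1332410067; m = 4; total draws C(11,3) = 165; favorable C(7,1)*C(4,2) = 42; P = 14/55; answer 14/55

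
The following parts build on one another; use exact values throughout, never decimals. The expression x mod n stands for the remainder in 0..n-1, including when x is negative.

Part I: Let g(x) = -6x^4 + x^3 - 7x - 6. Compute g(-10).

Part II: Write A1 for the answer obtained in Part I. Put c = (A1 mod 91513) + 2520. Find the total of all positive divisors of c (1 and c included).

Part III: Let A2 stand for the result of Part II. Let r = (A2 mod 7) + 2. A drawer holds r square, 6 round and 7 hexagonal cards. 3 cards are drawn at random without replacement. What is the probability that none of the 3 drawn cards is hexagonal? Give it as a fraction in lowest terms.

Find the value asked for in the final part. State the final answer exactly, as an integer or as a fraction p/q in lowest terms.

Part I: -6*(-10)^4 + 1*(-10)^3 - 7*(-10)^1 - 6 = (-60000) + (-1000) + (70) + (-6) = -60936; answer -60936
Part II: A1 = -60936; c = 33097; 33097 = 23 * 1439; sigma = (1 + 23) * (1 + 1439) = 24 * 1440 = 34560; answer 34560
Part III: A2 = 34560; r = 3; total draws C(16,3) = 560; favorable C(9,3) = 84; P = 3/20; answer 3/20

3/20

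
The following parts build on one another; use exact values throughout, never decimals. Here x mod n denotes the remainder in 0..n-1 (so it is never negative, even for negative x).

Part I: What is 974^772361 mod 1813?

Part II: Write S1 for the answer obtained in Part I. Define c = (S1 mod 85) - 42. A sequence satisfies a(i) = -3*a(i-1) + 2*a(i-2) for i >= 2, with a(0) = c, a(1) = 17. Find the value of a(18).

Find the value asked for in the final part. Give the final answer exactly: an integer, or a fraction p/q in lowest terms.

Part I: squarings mod 1813: 974^1=974, 974^2=477, 974^4=904, 974^8=1366, 974^16=379, 974^32=414, 974^64=974, 974^128=477, 974^256=904, 974^512=1366, 974^1024=379, 974^2048=414, 974^4096=974, 974^8192=477, 974^16384=904, 974^32768=1366, 974^65536=379, 974^131072=414, 974^262144=974, 974^524288=477; 974^772361 = 974^1 * 974^8 * 974^256 * 974^2048 * 974^16384 * 974^32768 * 974^65536 * 974^131072 * 974^524288 = 330 (mod 1813); answer 330
Part II: S1 = 330; c = 33; a(2) = -3*(17) + 2*(33) = 15; iterating: a(2)=15, a(3)=-11, a(4)=63, a(5)=-211, a(6)=759, a(7)=-2699, a(8)=9615, a(9)=-34243, a(10)=121959, a(11)=-434363, a(12)=1547007, a(13)=-5509747, a(14)=19623255, a(15)=-69889259, a(16)=248914287, a(17)=-886521379, a(18)=3157392711; answer 3157392711

3157392711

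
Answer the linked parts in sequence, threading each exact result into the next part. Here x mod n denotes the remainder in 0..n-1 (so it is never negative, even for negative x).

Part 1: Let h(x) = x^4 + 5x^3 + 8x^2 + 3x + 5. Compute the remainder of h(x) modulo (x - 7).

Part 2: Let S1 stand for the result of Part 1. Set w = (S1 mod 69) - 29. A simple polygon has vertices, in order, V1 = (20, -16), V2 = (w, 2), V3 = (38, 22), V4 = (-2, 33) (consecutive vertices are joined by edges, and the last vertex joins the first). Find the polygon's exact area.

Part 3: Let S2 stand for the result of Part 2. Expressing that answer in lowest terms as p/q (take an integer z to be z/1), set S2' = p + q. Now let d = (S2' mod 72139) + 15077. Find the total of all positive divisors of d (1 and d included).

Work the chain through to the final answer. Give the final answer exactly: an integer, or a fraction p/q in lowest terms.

19592

Part 1: remainder = value at the root: 1*(7)^4 + 5*(7)^3 + 8*(7)^2 + 3*(7)^1 + 5 = (2401) + (1715) + (392) + (21) + (5) = 4534; answer 4534
Part 2: S1 = 4534; w = 20; cross terms: (20*2 - 20*-16)=360, (20*22 - 38*2)=364, (38*33 - -2*22)=1298, (-2*-16 - 20*33)=-628; twice the area = |1394| = 1394; area = 697; answer 697
Part 3: S2 = 697; threaded value p + q = 698; d = 15775; 15775 = 5^2 * 631; sigma = (1 + 5 + 25) * (1 + 631) = 31 * 632 = 19592; answer 19592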